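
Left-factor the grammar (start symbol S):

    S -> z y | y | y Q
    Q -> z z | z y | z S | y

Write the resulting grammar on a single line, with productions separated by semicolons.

S -> z y | y S'; Q -> y | z Q'; S' -> epsilon | Q; Q' -> z | y | S

S has alternatives sharing prefix 'y': factor to S → y S' with S' → ε | Q.
Q has alternatives sharing prefix 'z': factor to Q → z Q' with Q' → z | y | S.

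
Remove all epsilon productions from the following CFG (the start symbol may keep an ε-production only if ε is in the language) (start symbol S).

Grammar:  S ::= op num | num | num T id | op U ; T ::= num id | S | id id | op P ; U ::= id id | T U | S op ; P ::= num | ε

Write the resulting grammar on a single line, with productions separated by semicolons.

Nullable nonterminals: {P}.
ε ∉ L(G), so no ε-production is kept.
Add the nullable-subset variants: T → op P gives op P | op.

S ::= op num | num | num T id | op U; T ::= num id | S | id id | op P | op; U ::= id id | T U | S op; P ::= num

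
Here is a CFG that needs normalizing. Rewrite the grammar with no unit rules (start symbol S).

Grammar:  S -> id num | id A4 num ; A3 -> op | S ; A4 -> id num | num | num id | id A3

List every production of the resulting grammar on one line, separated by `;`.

S -> id num | id A4 num; A3 -> id num | id A4 num | op; A4 -> id num | num | num id | id A3

Unit pairs: A3 ⇒* {S}.
For every A with A ⇒* B via unit rules, add B's non-unit alternatives to A; then delete every rule of the form X → Y.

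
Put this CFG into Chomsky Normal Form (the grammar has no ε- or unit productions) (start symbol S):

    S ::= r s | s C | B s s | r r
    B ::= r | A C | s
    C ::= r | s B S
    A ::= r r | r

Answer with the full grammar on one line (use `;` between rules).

S ::= X1 X2 | X2 C | B Y1 | X1 X1; B ::= r | A C | s; C ::= r | X2 Y2; A ::= X1 X1 | r; X1 ::= r; X2 ::= s; Y1 ::= X2 X2; Y2 ::= B S

Introduce a nonterminal for each terminal appearing in a rule of length ≥ 2: X1 → r, X2 → s.
Binarize each right-hand side of length ≥ 3 by chaining fresh nonterminals (Y1, Y2, …): affected rules were S → B X2 X2; C → X2 B S.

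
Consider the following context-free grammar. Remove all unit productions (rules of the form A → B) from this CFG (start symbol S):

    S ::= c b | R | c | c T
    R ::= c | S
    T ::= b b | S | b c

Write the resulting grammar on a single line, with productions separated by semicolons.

S ::= c b | c | c T; R ::= c b | c | c T; T ::= c b | c | c T | b b | b c

Unit pairs: R ⇒* {S}; S ⇒* {R}; T ⇒* {R, S}.
For each unit pair (A, B), copy every non-unit production of B to A, then drop all unit productions.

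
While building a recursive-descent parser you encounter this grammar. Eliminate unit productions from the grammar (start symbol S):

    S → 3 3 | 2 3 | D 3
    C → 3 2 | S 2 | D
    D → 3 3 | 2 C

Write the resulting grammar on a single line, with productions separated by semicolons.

S → 3 3 | 2 3 | D 3; C → 3 2 | S 2 | 3 3 | 2 C; D → 3 3 | 2 C

Unit pairs: C ⇒* {D}.
For each unit pair (A, B), copy every non-unit production of B to A, then drop all unit productions.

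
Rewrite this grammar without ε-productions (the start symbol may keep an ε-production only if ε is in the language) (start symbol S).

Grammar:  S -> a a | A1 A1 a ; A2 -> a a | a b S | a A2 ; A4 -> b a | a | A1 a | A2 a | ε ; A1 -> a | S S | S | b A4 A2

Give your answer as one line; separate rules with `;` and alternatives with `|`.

S -> a a | A1 A1 a; A2 -> a a | a b S | a A2; A4 -> b a | a | A1 a | A2 a; A1 -> a | S S | S | b A4 A2 | b A2

The nullable symbols are {A4}.
ε ∉ L(G), so no ε-production is kept.
For each production, add variants omitting each subset of nullable occurrences: A1 → b A4 A2 gives b A4 A2 | b A2.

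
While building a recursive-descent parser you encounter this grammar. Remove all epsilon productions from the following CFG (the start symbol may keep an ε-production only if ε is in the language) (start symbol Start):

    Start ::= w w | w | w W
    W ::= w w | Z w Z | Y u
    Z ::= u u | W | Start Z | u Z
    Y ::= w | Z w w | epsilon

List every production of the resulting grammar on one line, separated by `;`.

Start ::= w w | w | w W; W ::= w w | Z w Z | Y u | u; Z ::= u u | W | Start Z | u Z; Y ::= w | Z w w

The nullable symbols are {Y}.
ε ∉ L(G), so no ε-production is kept.
For each production, add variants omitting each subset of nullable occurrences: W → Y u gives Y u | u.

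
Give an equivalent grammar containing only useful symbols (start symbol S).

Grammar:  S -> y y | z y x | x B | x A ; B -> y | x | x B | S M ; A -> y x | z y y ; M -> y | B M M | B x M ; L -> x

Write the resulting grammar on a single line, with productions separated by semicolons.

S -> y y | z y x | x B | x A; B -> y | x | x B | S M; A -> y x | z y y; M -> y | B M M | B x M

Generating nonterminals: {A, B, L, M, S}.
Reachable from S after that: {A, B, M, S}.
Removed useless symbols: {L} and every production mentioning them.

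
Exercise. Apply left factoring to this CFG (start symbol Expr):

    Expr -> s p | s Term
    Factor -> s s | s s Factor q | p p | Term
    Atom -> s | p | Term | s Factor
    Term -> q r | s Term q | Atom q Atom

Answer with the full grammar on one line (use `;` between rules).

Expr -> s Expr1; Factor -> p p | Term | s s Factor1; Atom -> p | Term | s Atom1; Term -> q r | s Term q | Atom q Atom; Expr1 -> p | Term; Factor1 -> ε | Factor q; Atom1 -> ε | Factor

Expr has alternatives sharing prefix 's': factor to Expr → s Expr1 with Expr1 → p | Term.
Factor has alternatives sharing prefix 's s': factor to Factor → s s Factor1 with Factor1 → ε | Factor q.
Atom has alternatives sharing prefix 's': factor to Atom → s Atom1 with Atom1 → ε | Factor.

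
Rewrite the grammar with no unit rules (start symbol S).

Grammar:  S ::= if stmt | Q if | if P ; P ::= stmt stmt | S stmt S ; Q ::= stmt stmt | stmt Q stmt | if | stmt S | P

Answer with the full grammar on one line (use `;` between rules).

Unit pairs: Q ⇒* {P}.
For every A with A ⇒* B via unit rules, add B's non-unit alternatives to A; then delete every rule of the form X → Y.

S ::= if stmt | Q if | if P; P ::= stmt stmt | S stmt S; Q ::= stmt stmt | S stmt S | stmt Q stmt | if | stmt S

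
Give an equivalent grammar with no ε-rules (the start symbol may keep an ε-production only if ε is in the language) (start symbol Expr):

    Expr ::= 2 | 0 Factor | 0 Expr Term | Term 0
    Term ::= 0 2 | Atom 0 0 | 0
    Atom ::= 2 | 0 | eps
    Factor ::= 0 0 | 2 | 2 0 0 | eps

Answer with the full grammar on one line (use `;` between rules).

Expr ::= 2 | 0 Factor | 0 | 0 Expr Term | Term 0; Term ::= 0 2 | Atom 0 0 | 0 0 | 0; Atom ::= 2 | 0; Factor ::= 0 0 | 2 | 2 0 0

Nullable nonterminals: {Atom, Factor}.
ε ∉ L(G), so no ε-production is kept.
Add the nullable-subset variants: Expr → 0 Factor gives 0 Factor | 0. Term → Atom 0 0 gives Atom 0 0 | 0 0.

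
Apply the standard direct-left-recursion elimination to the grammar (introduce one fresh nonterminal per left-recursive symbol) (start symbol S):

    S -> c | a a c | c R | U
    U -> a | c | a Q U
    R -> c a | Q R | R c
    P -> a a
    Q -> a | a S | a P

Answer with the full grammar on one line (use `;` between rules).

Directly left-recursive nonterminal: R.
For R: α = {c}, β = {c a, Q R}. Rewrite as R → β R' and R' → α R' | ε.

S -> c | a a c | c R | U; U -> a | c | a Q U; R -> c a R' | Q R R'; P -> a a; Q -> a | a S | a P; R' -> c R' | ε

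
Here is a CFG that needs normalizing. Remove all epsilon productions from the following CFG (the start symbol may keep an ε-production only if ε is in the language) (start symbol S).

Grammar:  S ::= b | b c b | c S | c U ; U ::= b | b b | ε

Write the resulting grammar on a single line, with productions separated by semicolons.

Nullable set = {U}.
ε ∉ L(G), so no ε-production is kept.
For each production, add variants omitting each subset of nullable occurrences: S → c U gives c U | c.

S ::= b | b c b | c S | c U | c; U ::= b | b b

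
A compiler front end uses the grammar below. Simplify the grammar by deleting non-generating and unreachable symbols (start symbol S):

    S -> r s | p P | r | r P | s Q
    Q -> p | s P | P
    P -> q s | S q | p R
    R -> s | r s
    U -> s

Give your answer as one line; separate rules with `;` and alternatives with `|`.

Generating nonterminals: {P, Q, R, S, U}.
Reachable from S after that: {P, Q, R, S}.
Removed useless symbols: {U} and every production mentioning them.

S -> r s | p P | r | r P | s Q; Q -> p | s P | P; P -> q s | S q | p R; R -> s | r s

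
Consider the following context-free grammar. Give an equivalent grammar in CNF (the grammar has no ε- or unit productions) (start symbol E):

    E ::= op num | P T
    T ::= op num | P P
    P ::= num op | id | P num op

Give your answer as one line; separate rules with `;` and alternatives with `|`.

E ::= X1 X2 | P T; T ::= X1 X2 | P P; P ::= X2 X1 | id | P Y1; X1 ::= op; X2 ::= num; Y1 ::= X2 X1

Introduce a nonterminal for each terminal appearing in a rule of length ≥ 2: X1 → op, X2 → num.
Binarize each right-hand side of length ≥ 3 by chaining fresh nonterminals (Y1, Y2, …): affected rules were P → P X2 X1.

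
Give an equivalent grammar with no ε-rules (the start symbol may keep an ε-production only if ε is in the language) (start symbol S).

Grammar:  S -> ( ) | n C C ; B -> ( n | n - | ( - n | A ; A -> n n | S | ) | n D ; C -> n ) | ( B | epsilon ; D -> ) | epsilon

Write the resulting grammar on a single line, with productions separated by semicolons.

The nullable symbols are {C, D}.
ε ∉ L(G), so no ε-production is kept.
Add the nullable-subset variants: S → n C C gives n C C | n C | n. A → n D gives n D | n.

S -> ( ) | n C C | n C | n; B -> ( n | n - | ( - n | A; A -> n n | S | ) | n D | n; C -> n ) | ( B; D -> )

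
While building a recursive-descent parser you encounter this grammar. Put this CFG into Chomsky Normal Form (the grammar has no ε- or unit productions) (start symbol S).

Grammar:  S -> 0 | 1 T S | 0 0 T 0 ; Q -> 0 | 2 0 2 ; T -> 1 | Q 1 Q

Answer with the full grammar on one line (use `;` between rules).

Introduce a nonterminal for each terminal appearing in a rule of length ≥ 2: X1 → 1, X2 → 0, X3 → 2.
Binarize each right-hand side of length ≥ 3 by chaining fresh nonterminals (Y1, Y2, …): affected rules were S → X1 T S; S → X2 X2 T X2; Q → X3 X2 X3; T → Q X1 Q.

S -> 0 | X1 Y1 | X2 Y2; Q -> 0 | X3 Y4; T -> 1 | Q Y5; X1 -> 1; X2 -> 0; X3 -> 2; Y1 -> T S; Y2 -> X2 Y3; Y3 -> T X2; Y4 -> X2 X3; Y5 -> X1 Q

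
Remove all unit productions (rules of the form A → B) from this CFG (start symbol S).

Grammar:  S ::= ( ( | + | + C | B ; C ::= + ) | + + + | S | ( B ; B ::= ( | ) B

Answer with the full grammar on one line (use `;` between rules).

S ::= ( | ) B | ( ( | + | + C; C ::= ( | ) B | + ) | + + + | ( B | ( ( | + | + C; B ::= ( | ) B

Unit pairs: C ⇒* {B, S}; S ⇒* {B}.
Replace each nonterminal's rules with the union of the non-unit rules of every nonterminal it unit-derives.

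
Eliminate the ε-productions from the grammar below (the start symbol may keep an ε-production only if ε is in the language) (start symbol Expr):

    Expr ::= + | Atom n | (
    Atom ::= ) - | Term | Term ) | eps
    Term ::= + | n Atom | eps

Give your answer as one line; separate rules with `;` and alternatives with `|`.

Nullable nonterminals: {Atom, Term}.
ε ∉ L(G), so no ε-production is kept.
Add the nullable-subset variants: Expr → Atom n gives Atom n | n. Atom → Term ) gives Term ) | ). Term → n Atom gives n Atom | n.

Expr ::= + | Atom n | n | (; Atom ::= ) - | Term | Term ) | ); Term ::= + | n Atom | n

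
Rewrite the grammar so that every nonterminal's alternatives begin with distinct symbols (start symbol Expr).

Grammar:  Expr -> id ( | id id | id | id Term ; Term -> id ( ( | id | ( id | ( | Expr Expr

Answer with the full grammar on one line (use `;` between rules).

Expr has alternatives sharing prefix 'id': factor to Expr → id Expr1 with Expr1 → ( | id | ε | Term.
Term has alternatives sharing prefix 'id': factor to Term → id Term1 with Term1 → ( ( | ε.
Term has alternatives sharing prefix '(': factor to Term → ( Term2 with Term2 → id | ε.

Expr -> id Expr1; Term -> Expr Expr | id Term1 | ( Term2; Expr1 -> ( | id | epsilon | Term; Term1 -> ( ( | epsilon; Term2 -> id | epsilon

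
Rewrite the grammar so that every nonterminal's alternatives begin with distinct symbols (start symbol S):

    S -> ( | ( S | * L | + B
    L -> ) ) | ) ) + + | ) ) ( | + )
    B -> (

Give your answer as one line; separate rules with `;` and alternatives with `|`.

S -> * L | + B | ( S'; L -> + ) | ) ) L'; B -> (; S' -> ε | S; L' -> ε | + + | (

S has alternatives sharing prefix '(': factor to S → ( S' with S' → ε | S.
L has alternatives sharing prefix ') )': factor to L → ) ) L' with L' → ε | + + | (.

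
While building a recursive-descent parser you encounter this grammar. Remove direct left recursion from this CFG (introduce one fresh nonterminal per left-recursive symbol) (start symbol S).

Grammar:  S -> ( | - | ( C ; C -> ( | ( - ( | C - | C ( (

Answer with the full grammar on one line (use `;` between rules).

Directly left-recursive nonterminal: C.
For C: α = {-, ( (}, β = {(, ( - (}. Rewrite as C → β C' and C' → α C' | ε.

S -> ( | - | ( C; C -> ( C' | ( - ( C'; C' -> - C' | ( ( C' | eps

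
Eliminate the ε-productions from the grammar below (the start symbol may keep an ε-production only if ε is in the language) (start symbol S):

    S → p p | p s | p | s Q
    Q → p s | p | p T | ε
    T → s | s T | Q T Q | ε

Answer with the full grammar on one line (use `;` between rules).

Nullable set = {Q, T}.
ε ∉ L(G), so no ε-production is kept.
Add the nullable-subset variants: S → s Q gives s Q | s. T → Q T Q gives Q T Q | Q T | Q Q | Q | T Q.

S → p p | p s | p | s Q | s; Q → p s | p | p T; T → s | s T | Q T Q | Q T | Q Q | Q | T Q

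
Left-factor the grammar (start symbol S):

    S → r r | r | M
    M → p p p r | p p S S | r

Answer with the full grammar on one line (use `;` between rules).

S has alternatives sharing prefix 'r': factor to S → r S' with S' → r | ε.
M has alternatives sharing prefix 'p p': factor to M → p p M' with M' → p r | S S.

S → M | r S'; M → r | p p M'; S' → r | ε; M' → p r | S S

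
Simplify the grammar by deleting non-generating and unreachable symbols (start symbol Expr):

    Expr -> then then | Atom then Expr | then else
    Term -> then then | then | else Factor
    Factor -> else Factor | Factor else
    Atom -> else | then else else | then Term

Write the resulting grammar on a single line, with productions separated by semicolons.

Expr -> then then | Atom then Expr | then else; Term -> then then | then; Atom -> else | then else else | then Term

Generating nonterminals: {Atom, Expr, Term}.
Reachable from Expr after that: {Atom, Expr, Term}.
Removed useless symbols: {Factor} and every production mentioning them.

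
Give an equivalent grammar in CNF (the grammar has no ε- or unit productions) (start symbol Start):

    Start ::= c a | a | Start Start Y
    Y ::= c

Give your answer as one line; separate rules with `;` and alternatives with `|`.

Start ::= X1 X2 | a | Start Y1; Y ::= c; X1 ::= c; X2 ::= a; Y1 ::= Start Y

Introduce a nonterminal for each terminal appearing in a rule of length ≥ 2: X1 → c, X2 → a.
Binarize each right-hand side of length ≥ 3 by chaining fresh nonterminals (Y1, Y2, …): affected rules were Start → Start Start Y.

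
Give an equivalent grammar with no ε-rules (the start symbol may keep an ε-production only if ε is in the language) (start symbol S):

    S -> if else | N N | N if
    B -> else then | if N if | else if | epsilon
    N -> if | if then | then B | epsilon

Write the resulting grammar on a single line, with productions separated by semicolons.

The nullable symbols are {B, N, S}.
ε ∈ L(G) since S is nullable, so keep S → ε.
Add the nullable-subset variants: S → N N gives N N | N. S → N if gives N if | if. B → if N if gives if N if | if if. N → then B gives then B | then.

S -> if else | N N | N | N if | if | ε; B -> else then | if N if | if if | else if; N -> if | if then | then B | then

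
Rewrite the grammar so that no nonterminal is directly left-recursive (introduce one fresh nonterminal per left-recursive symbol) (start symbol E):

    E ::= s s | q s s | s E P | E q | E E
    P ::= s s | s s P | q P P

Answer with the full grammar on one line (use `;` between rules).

E ::= s s E' | q s s E' | s E P E'; P ::= s s | s s P | q P P; E' ::= q E' | E E' | epsilon

Directly left-recursive nonterminal: E.
For E: α = {q, E}, β = {s s, q s s, s E P}. Rewrite as E → β E' and E' → α E' | ε.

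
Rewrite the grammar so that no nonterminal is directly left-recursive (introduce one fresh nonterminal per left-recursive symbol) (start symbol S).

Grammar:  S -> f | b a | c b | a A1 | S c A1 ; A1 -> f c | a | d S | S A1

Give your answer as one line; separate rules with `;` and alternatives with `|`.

Directly left-recursive nonterminal: S.
For S: α = {c A1}, β = {f, b a, c b, a A1}. Rewrite as S → β S' and S' → α S' | ε.

S -> f S' | b a S' | c b S' | a A1 S'; A1 -> f c | a | d S | S A1; S' -> c A1 S' | ε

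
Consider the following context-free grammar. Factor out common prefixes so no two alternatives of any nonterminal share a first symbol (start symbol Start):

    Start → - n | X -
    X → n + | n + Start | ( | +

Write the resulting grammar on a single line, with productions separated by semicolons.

X has alternatives sharing prefix 'n +': factor to X → n + X1 with X1 → ε | Start.

Start → - n | X -; X → ( | + | n + X1; X1 → ε | Start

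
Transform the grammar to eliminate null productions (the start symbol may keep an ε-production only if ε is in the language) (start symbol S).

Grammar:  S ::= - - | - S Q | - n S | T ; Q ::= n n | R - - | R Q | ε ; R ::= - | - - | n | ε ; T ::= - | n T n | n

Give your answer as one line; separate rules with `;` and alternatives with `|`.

Nullable nonterminals: {Q, R}.
ε ∉ L(G), so no ε-production is kept.
Expand every rule over subsets of its nullable positions: S → - S Q gives - S Q | - S. Q → R - - gives R - - | - -. Q → R Q gives R Q | R.

S ::= - - | - S Q | - S | - n S | T; Q ::= n n | R - - | - - | R Q | R; R ::= - | - - | n; T ::= - | n T n | n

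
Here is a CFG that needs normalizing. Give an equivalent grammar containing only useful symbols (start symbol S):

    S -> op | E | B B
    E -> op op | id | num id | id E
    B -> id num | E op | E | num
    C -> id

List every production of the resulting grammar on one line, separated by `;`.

Generating nonterminals: {B, C, E, S}.
Reachable from S after that: {B, E, S}.
Removed useless symbols: {C} and every production mentioning them.

S -> op | E | B B; E -> op op | id | num id | id E; B -> id num | E op | E | num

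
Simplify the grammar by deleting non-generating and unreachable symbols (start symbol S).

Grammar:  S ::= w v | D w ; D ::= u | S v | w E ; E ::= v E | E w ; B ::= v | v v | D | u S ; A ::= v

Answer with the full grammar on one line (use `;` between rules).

Generating nonterminals: {A, B, D, S}.
Reachable from S after that: {D, S}.
Removed useless symbols: {A, B, E} and every production mentioning them.

S ::= w v | D w; D ::= u | S v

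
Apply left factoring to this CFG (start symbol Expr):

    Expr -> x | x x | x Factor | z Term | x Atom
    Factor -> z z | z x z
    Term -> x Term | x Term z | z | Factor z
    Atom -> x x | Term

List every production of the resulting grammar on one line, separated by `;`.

Expr -> z Term | x Expr1; Factor -> z Factor1; Term -> z | Factor z | x Term Term1; Atom -> x x | Term; Expr1 -> ε | x | Factor | Atom; Factor1 -> z | x z; Term1 -> ε | z

Expr has alternatives sharing prefix 'x': factor to Expr → x Expr1 with Expr1 → ε | x | Factor | Atom.
Factor has alternatives sharing prefix 'z': factor to Factor → z Factor1 with Factor1 → z | x z.
Term has alternatives sharing prefix 'x Term': factor to Term → x Term Term1 with Term1 → ε | z.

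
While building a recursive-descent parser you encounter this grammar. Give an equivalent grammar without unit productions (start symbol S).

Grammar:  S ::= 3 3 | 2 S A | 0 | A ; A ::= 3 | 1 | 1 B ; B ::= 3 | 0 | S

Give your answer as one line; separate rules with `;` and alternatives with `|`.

Unit pairs: B ⇒* {A, S}; S ⇒* {A}.
For every A with A ⇒* B via unit rules, add B's non-unit alternatives to A; then delete every rule of the form X → Y.

S ::= 3 3 | 2 S A | 0 | 3 | 1 | 1 B; A ::= 3 | 1 | 1 B; B ::= 3 | 0 | 3 3 | 2 S A | 1 | 1 B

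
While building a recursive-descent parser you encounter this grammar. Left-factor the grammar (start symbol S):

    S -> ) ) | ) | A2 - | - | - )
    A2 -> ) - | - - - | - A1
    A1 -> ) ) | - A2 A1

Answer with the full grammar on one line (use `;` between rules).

S -> A2 - | ) S' | - S''; A2 -> ) - | - A2'; A1 -> ) ) | - A2 A1; S' -> ) | ε; S'' -> ε | ); A2' -> - - | A1

S has alternatives sharing prefix ')': factor to S → ) S' with S' → ) | ε.
S has alternatives sharing prefix '-': factor to S → - S'' with S'' → ε | ).
A2 has alternatives sharing prefix '-': factor to A2 → - A2' with A2' → - - | A1.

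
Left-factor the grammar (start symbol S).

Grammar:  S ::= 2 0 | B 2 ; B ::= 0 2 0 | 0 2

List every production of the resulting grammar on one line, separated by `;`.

B has alternatives sharing prefix '0 2': factor to B → 0 2 B' with B' → 0 | ε.

S ::= 2 0 | B 2; B ::= 0 2 B'; B' ::= 0 | ε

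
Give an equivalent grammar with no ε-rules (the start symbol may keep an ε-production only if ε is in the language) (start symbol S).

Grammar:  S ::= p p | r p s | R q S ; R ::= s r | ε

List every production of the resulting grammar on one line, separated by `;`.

S ::= p p | r p s | R q S | q S; R ::= s r

Nullable nonterminals: {R}.
ε ∉ L(G), so no ε-production is kept.
Add the nullable-subset variants: S → R q S gives R q S | q S.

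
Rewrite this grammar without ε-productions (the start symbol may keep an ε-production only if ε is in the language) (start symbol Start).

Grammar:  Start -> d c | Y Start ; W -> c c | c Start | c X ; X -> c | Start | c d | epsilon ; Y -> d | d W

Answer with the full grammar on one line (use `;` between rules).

Start -> d c | Y Start; W -> c c | c Start | c X | c; X -> c | Start | c d; Y -> d | d W

The nullable symbols are {X}.
ε ∉ L(G), so no ε-production is kept.
For each production, add variants omitting each subset of nullable occurrences: W → c X gives c X | c.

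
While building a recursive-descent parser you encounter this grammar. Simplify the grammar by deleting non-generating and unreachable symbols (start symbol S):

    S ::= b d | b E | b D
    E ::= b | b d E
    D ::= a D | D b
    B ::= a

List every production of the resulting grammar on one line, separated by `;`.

Generating nonterminals: {B, E, S}.
Reachable from S after that: {E, S}.
Removed useless symbols: {B, D} and every production mentioning them.

S ::= b d | b E; E ::= b | b d E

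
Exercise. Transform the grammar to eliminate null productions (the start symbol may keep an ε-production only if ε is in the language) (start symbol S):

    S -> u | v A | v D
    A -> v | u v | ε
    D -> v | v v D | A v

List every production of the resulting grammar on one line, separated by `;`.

Nullable set = {A}.
ε ∉ L(G), so no ε-production is kept.
For each production, add variants omitting each subset of nullable occurrences: S → v A gives v A | v.

S -> u | v A | v | v D; A -> v | u v; D -> v | v v D | A v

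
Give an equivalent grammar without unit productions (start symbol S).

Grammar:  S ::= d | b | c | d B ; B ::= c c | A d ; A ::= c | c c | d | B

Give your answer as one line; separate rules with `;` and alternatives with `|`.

Unit pairs: A ⇒* {B}.
For every A with A ⇒* B via unit rules, add B's non-unit alternatives to A; then delete every rule of the form X → Y.

S ::= d | b | c | d B; B ::= c c | A d; A ::= c c | A d | c | d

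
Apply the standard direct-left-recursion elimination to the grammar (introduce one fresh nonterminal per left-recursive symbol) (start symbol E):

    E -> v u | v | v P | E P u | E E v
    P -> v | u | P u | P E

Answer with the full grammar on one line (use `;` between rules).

E, P are directly left-recursive.
For E: α = {P u, E v}, β = {v u, v, v P}. Rewrite as E → β E' and E' → α E' | ε.
For P: α = {u, E}, β = {v, u}. Rewrite as P → β P' and P' → α P' | ε.

E -> v u E' | v E' | v P E'; P -> v P' | u P'; E' -> P u E' | E v E' | ε; P' -> u P' | E P' | ε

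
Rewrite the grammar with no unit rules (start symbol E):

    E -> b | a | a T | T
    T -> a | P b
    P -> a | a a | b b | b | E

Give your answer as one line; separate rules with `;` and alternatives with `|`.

Unit pairs: E ⇒* {T}; P ⇒* {E, T}.
For each unit pair (A, B), copy every non-unit production of B to A, then drop all unit productions.

E -> b | a | a T | P b; T -> a | P b; P -> b | a | a T | a a | b b | P b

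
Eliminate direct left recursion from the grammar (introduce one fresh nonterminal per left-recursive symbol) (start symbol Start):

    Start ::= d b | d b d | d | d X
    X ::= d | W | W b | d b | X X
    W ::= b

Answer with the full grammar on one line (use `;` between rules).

Left recursion appears on X.
For X: α = {X}, β = {d, W, W b, d b}. Rewrite as X → β X1 and X1 → α X1 | ε.

Start ::= d b | d b d | d | d X; X ::= d X1 | W X1 | W b X1 | d b X1; W ::= b; X1 ::= X X1 | ε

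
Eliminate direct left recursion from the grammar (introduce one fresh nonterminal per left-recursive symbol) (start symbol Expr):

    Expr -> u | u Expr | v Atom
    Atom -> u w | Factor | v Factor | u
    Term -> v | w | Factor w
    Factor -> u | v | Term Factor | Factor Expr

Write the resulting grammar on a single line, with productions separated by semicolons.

Directly left-recursive nonterminal: Factor.
For Factor: α = {Expr}, β = {u, v, Term Factor}. Rewrite as Factor → β Factor1 and Factor1 → α Factor1 | ε.

Expr -> u | u Expr | v Atom; Atom -> u w | Factor | v Factor | u; Term -> v | w | Factor w; Factor -> u Factor1 | v Factor1 | Term Factor Factor1; Factor1 -> Expr Factor1 | ε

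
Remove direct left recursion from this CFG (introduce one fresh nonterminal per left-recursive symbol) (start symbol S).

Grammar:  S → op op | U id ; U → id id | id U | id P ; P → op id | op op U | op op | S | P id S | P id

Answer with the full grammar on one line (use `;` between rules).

P is directly left-recursive.
For P: α = {id S, id}, β = {op id, op op U, op op, S}. Rewrite as P → β P' and P' → α P' | ε.

S → op op | U id; U → id id | id U | id P; P → op id P' | op op U P' | op op P' | S P'; P' → id S P' | id P' | ε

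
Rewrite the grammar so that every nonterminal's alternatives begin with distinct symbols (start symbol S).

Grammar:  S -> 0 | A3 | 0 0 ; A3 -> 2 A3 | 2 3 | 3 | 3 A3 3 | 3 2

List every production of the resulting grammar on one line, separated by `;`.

S has alternatives sharing prefix '0': factor to S → 0 S' with S' → ε | 0.
A3 has alternatives sharing prefix '3': factor to A3 → 3 A3' with A3' → ε | A3 3 | 2.
A3 has alternatives sharing prefix '2': factor to A3 → 2 A3'' with A3'' → A3 | 3.

S -> A3 | 0 S'; A3 -> 3 A3' | 2 A3''; S' -> ε | 0; A3' -> ε | A3 3 | 2; A3'' -> A3 | 3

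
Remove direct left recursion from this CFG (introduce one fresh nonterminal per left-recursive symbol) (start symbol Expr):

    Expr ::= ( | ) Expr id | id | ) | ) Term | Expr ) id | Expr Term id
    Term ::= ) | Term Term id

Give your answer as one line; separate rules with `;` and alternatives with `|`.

Expr ::= ( Expr1 | ) Expr id Expr1 | id Expr1 | ) Expr1 | ) Term Expr1; Term ::= ) Term1; Expr1 ::= ) id Expr1 | Term id Expr1 | ε; Term1 ::= Term id Term1 | ε

Left recursion appears on Expr, Term.
For Expr: α = {) id, Term id}, β = {(, ) Expr id, id, ), ) Term}. Rewrite as Expr → β Expr1 and Expr1 → α Expr1 | ε.
For Term: α = {Term id}, β = {)}. Rewrite as Term → β Term1 and Term1 → α Term1 | ε.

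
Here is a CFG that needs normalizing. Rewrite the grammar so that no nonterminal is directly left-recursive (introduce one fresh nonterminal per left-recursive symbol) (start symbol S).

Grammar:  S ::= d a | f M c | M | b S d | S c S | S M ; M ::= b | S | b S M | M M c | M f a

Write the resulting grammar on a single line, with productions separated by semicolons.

Directly left-recursive nonterminals: S, M.
For S: α = {c S, M}, β = {d a, f M c, M, b S d}. Rewrite as S → β S' and S' → α S' | ε.
For M: α = {M c, f a}, β = {b, S, b S M}. Rewrite as M → β M' and M' → α M' | ε.

S ::= d a S' | f M c S' | M S' | b S d S'; M ::= b M' | S M' | b S M M'; S' ::= c S S' | M S' | ε; M' ::= M c M' | f a M' | ε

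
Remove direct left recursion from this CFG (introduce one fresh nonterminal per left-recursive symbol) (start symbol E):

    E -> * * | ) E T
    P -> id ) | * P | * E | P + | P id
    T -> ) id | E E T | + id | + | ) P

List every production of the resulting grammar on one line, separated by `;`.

E -> * * | ) E T; P -> id ) P' | * P P' | * E P'; T -> ) id | E E T | + id | + | ) P; P' -> + P' | id P' | eps

Directly left-recursive nonterminal: P.
For P: α = {+, id}, β = {id ), * P, * E}. Rewrite as P → β P' and P' → α P' | ε.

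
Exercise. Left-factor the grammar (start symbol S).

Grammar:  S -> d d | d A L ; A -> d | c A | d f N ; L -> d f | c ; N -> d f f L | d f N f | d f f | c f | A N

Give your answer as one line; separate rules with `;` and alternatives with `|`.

S -> d S'; A -> c A | d A'; L -> d f | c; N -> c f | A N | d f N'; S' -> d | A L; A' -> ε | f N; N' -> N f | f N''; N'' -> L | ε

S has alternatives sharing prefix 'd': factor to S → d S' with S' → d | A L.
A has alternatives sharing prefix 'd': factor to A → d A' with A' → ε | f N.
N has alternatives sharing prefix 'd f': factor to N → d f N' with N' → f L | N f | f.
N' has alternatives sharing prefix 'f': factor to N' → f N'' with N'' → L | ε.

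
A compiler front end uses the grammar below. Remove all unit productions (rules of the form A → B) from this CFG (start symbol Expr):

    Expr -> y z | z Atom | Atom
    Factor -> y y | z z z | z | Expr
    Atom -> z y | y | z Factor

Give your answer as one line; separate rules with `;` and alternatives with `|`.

Unit pairs: Expr ⇒* {Atom}; Factor ⇒* {Atom, Expr}.
For each unit pair (A, B), copy every non-unit production of B to A, then drop all unit productions.

Expr -> z y | y | z Factor | y z | z Atom; Factor -> z y | y | z Factor | y y | z z z | z | y z | z Atom; Atom -> z y | y | z Factor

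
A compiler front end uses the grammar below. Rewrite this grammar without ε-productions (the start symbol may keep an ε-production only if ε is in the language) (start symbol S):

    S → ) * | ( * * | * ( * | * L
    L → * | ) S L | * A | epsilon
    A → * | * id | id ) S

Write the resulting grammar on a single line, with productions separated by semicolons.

Nullable set = {L}.
ε ∉ L(G), so no ε-production is kept.
For each production, add variants omitting each subset of nullable occurrences: S → * L gives * L | *. L → ) S L gives ) S L | ) S.

S → ) * | ( * * | * ( * | * L | *; L → * | ) S L | ) S | * A; A → * | * id | id ) S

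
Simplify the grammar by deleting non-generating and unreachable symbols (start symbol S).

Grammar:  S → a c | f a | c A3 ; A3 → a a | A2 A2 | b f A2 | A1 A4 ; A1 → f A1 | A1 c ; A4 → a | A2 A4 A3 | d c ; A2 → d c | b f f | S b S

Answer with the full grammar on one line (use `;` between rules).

Generating nonterminals: {A2, A3, A4, S}.
Reachable from S after that: {A2, A3, S}.
Removed useless symbols: {A1, A4} and every production mentioning them.

S → a c | f a | c A3; A3 → a a | A2 A2 | b f A2; A2 → d c | b f f | S b S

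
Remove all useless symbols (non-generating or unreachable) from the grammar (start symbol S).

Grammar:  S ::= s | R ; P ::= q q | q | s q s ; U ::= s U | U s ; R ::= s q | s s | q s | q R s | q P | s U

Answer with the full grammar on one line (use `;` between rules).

S ::= s | R; P ::= q q | q | s q s; R ::= s q | s s | q s | q R s | q P

Generating nonterminals: {P, R, S}.
Reachable from S after that: {P, R, S}.
Removed useless symbols: {U} and every production mentioning them.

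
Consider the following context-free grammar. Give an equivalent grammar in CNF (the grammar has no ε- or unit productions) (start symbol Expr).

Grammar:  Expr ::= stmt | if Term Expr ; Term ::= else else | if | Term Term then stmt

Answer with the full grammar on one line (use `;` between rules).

Introduce a nonterminal for each terminal appearing in a rule of length ≥ 2: X1 → if, X2 → else, X3 → then, X4 → stmt.
Binarize each right-hand side of length ≥ 3 by chaining fresh nonterminals (Y1, Y2, …): affected rules were Expr → X1 Term Expr; Term → Term Term X3 X4.

Expr ::= stmt | X1 Y1; Term ::= X2 X2 | if | Term Y2; X1 ::= if; X2 ::= else; X3 ::= then; X4 ::= stmt; Y1 ::= Term Expr; Y2 ::= Term Y3; Y3 ::= X3 X4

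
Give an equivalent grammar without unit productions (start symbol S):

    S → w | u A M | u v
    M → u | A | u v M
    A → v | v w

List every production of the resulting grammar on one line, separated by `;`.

S → w | u A M | u v; M → v | v w | u | u v M; A → v | v w

Unit pairs: M ⇒* {A}.
Replace each nonterminal's rules with the union of the non-unit rules of every nonterminal it unit-derives.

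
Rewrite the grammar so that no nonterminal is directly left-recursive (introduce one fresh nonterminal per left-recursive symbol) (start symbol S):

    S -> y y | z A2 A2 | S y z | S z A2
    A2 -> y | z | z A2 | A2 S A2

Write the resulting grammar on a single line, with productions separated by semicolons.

S, A2 are directly left-recursive.
For S: α = {y z, z A2}, β = {y y, z A2 A2}. Rewrite as S → β S' and S' → α S' | ε.
For A2: α = {S A2}, β = {y, z, z A2}. Rewrite as A2 → β A2' and A2' → α A2' | ε.

S -> y y S' | z A2 A2 S'; A2 -> y A2' | z A2' | z A2 A2'; S' -> y z S' | z A2 S' | ε; A2' -> S A2 A2' | ε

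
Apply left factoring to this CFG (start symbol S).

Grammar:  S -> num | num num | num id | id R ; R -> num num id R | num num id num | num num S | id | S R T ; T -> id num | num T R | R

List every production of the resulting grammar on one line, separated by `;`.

S -> id R | num S'; R -> id | S R T | num num R'; T -> id num | num T R | R; S' -> eps | num | id; R' -> S | id R''; R'' -> R | num

S has alternatives sharing prefix 'num': factor to S → num S' with S' → ε | num | id.
R has alternatives sharing prefix 'num num': factor to R → num num R' with R' → id R | id num | S.
R' has alternatives sharing prefix 'id': factor to R' → id R'' with R'' → R | num.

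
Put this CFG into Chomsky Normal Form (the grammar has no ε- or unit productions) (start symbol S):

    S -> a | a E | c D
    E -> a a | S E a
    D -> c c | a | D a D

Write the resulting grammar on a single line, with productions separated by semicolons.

Introduce a nonterminal for each terminal appearing in a rule of length ≥ 2: X1 → a, X2 → c.
Binarize each right-hand side of length ≥ 3 by chaining fresh nonterminals (Y1, Y2, …): affected rules were E → S E X1; D → D X1 D.

S -> a | X1 E | X2 D; E -> X1 X1 | S Y1; D -> X2 X2 | a | D Y2; X1 -> a; X2 -> c; Y1 -> E X1; Y2 -> X1 D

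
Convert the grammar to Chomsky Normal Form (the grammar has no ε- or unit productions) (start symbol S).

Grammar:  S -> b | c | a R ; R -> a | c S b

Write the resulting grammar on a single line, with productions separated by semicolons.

Introduce a nonterminal for each terminal appearing in a rule of length ≥ 2: X1 → a, X2 → c, X3 → b.
Binarize each right-hand side of length ≥ 3 by chaining fresh nonterminals (Y1, Y2, …): affected rules were R → X2 S X3.

S -> b | c | X1 R; R -> a | X2 Y1; X1 -> a; X2 -> c; X3 -> b; Y1 -> S X3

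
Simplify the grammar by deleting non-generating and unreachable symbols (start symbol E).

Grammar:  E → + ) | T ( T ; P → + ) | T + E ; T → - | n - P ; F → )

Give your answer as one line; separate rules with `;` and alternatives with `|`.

Generating nonterminals: {E, F, P, T}.
Reachable from E after that: {E, P, T}.
Removed useless symbols: {F} and every production mentioning them.

E → + ) | T ( T; P → + ) | T + E; T → - | n - P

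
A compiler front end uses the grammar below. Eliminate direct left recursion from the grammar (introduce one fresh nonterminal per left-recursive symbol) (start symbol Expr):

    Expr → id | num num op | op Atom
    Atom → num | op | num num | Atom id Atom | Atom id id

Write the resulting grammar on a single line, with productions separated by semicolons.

Left recursion appears on Atom.
For Atom: α = {id Atom, id id}, β = {num, op, num num}. Rewrite as Atom → β Atom1 and Atom1 → α Atom1 | ε.

Expr → id | num num op | op Atom; Atom → num Atom1 | op Atom1 | num num Atom1; Atom1 → id Atom Atom1 | id id Atom1 | ε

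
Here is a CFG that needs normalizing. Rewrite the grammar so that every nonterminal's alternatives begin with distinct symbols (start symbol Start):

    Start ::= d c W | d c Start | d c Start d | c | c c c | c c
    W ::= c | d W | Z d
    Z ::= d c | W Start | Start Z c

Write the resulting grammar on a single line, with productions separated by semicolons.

Start ::= d c Start1 | c Start2; W ::= c | d W | Z d; Z ::= d c | W Start | Start Z c; Start1 ::= W | Start Start11; Start2 ::= ε | c Start21; Start11 ::= ε | d; Start21 ::= c | ε

Start has alternatives sharing prefix 'd c': factor to Start → d c Start1 with Start1 → W | Start | Start d.
Start has alternatives sharing prefix 'c': factor to Start → c Start2 with Start2 → ε | c c | c.
Start1 has alternatives sharing prefix 'Start': factor to Start1 → Start Start11 with Start11 → ε | d.
Start2 has alternatives sharing prefix 'c': factor to Start2 → c Start21 with Start21 → c | ε.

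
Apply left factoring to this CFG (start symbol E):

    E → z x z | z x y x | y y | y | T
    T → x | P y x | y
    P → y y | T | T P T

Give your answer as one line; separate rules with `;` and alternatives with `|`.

E has alternatives sharing prefix 'z x': factor to E → z x E' with E' → z | y x.
E has alternatives sharing prefix 'y': factor to E → y E'' with E'' → y | ε.
P has alternatives sharing prefix 'T': factor to P → T P' with P' → ε | P T.

E → T | z x E' | y E''; T → x | P y x | y; P → y y | T P'; E' → z | y x; E'' → y | ε; P' → ε | P T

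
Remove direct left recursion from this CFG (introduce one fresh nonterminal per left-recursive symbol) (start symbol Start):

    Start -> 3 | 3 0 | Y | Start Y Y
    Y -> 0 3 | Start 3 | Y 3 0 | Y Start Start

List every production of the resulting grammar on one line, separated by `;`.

Start -> 3 Start1 | 3 0 Start1 | Y Start1; Y -> 0 3 Y1 | Start 3 Y1; Start1 -> Y Y Start1 | ε; Y1 -> 3 0 Y1 | Start Start Y1 | ε

Start, Y are directly left-recursive.
For Start: α = {Y Y}, β = {3, 3 0, Y}. Rewrite as Start → β Start1 and Start1 → α Start1 | ε.
For Y: α = {3 0, Start Start}, β = {0 3, Start 3}. Rewrite as Y → β Y1 and Y1 → α Y1 | ε.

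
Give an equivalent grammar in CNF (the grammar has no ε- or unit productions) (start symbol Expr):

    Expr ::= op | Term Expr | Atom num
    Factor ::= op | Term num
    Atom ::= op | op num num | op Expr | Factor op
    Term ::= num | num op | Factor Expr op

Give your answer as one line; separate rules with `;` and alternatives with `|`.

Introduce a nonterminal for each terminal appearing in a rule of length ≥ 2: X1 → num, X2 → op.
Binarize each right-hand side of length ≥ 3 by chaining fresh nonterminals (Y1, Y2, …): affected rules were Atom → X2 X1 X1; Term → Factor Expr X2.

Expr ::= op | Term Expr | Atom X1; Factor ::= op | Term X1; Atom ::= op | X2 Y1 | X2 Expr | Factor X2; Term ::= num | X1 X2 | Factor Y2; X1 ::= num; X2 ::= op; Y1 ::= X1 X1; Y2 ::= Expr X2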